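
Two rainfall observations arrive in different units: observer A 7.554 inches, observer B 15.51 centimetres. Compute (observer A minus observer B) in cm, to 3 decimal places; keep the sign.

observer A: 7.554 in = 19.18716 cm.
Difference: 19.18716 − 15.51000 = 3.677 cm.

3.677 cm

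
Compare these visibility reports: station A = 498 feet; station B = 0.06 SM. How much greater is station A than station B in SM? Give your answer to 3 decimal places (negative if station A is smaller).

station A: 498 ft = 0.09432 SM.
Difference: 0.09432 − 0.06000 = 0.034 SM.

0.034 SM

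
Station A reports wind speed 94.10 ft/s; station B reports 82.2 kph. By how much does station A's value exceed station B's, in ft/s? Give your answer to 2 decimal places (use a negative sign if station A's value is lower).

station B: 82.2 km/h = 74.9125 ft/s.
Difference: 94.1000 − 74.9125 = 19.19 ft/s.

19.19 ft/s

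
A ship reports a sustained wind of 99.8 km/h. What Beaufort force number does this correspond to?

Beaufort force 10

99.8 km/h = 27.7 m/s, which is Beaufort 10 (storm, 24.5–28.4 m/s).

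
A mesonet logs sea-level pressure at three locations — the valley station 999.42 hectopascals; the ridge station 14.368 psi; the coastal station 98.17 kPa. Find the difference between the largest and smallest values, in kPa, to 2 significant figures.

the valley station: 999.42 hPa = 99.942 kPa.
the ridge station: 14.368 psi = 99.064 kPa.
Spread: 99.942 − 98.170 = 1.8 kPa.

1.8 kPa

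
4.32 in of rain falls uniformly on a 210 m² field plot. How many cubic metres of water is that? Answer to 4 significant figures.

Depth: 4.32 in × 25.4 = 109.728 mm.
1 mm over 1 m² is 1 L, so volume = 109.728 × 210 = 23042.88 L = 23.04 m³.

23.04 cubic metres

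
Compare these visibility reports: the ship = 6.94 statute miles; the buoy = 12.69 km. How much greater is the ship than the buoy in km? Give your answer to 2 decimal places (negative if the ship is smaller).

the ship: 6.94 SM = 11.1688 km.
Difference: 11.1688 − 12.6900 = -1.52 km.

-1.52 km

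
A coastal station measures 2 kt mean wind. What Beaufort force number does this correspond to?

Beaufort force 1

2 kt lies in the Beaufort 1 band (light air, 1–3 kt).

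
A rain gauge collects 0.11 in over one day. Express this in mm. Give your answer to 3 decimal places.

2.794 mm

1 in = 25.4 mm, so 0.11 × 25.4 = 2.794 mm.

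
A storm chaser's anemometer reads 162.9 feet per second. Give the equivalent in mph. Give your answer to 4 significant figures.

1 ft/s = 0.681818 mph, so 162.9 × 0.681818 = 111.1 mph.

111.1 mph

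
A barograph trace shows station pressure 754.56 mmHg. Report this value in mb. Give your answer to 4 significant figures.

1006 mb

1 mmHg = 1.33322 mb, so 754.56 × 1.33322 = 1006 mb.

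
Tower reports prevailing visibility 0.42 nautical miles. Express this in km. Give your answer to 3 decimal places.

1 nmi = 1.852 km, so 0.42 × 1.852 = 0.778 km.

0.778 km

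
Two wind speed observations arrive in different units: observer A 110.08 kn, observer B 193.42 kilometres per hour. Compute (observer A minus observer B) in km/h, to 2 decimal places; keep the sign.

observer A: 110.08 kt = 203.8682 km/h.
Difference: 203.8682 − 193.4200 = 10.45 km/h.

10.45 km/h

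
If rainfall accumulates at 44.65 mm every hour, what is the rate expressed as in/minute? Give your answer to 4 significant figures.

0.02930 in/minute

44.65 mm/hour × 0.0393701 in/mm × 0.0166667 hour/minute = 0.02930 in/minute.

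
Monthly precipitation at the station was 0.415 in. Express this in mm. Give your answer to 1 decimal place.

10.5 mm

1 in = 25.4 mm, so 0.415 × 25.4 = 10.5 mm.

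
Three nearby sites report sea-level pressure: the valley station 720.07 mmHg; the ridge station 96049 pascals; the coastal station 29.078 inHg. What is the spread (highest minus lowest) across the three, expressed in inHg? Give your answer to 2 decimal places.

0.73 inHg

the valley station: 720.07 mmHg = 28.3492 inHg.
the ridge station: 96049 Pa = 28.3633 inHg.
Spread: 29.0780 − 28.3492 = 0.73 inHg.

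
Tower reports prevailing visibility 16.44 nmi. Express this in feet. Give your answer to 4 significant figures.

99890 ft

1 nmi = 6076.12 ft, so 16.44 × 6076.12 = 99890 ft.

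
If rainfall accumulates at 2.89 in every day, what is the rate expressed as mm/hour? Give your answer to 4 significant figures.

3.059 mm/hour

2.89 in/day × 25.4 mm/in × 0.0416667 day/hour = 3.059 mm/hour.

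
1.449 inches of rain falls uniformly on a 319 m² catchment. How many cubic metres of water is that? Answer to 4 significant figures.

Depth: 1.449 in × 25.4 = 36.8046 mm.
1 mm over 1 m² is 1 L, so volume = 36.8046 × 319 = 11740.667 L = 11.74 m³.

11.74 cubic metres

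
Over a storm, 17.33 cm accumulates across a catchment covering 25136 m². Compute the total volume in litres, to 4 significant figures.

4356000 litres

Depth: 17.33 cm × 10 = 173.3 mm.
1 mm over 1 m² is 1 L, so volume = 173.3 × 25136 = 4356068.8 L ≈ 4356000 L.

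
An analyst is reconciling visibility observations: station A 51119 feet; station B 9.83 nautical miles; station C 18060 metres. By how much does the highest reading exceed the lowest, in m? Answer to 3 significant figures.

2620 m

station A: 51119 ft = 15581.07 m.
station B: 9.83 nmi = 18205.16 m.
Spread: 18205.16 − 15581.07 = 2620 m.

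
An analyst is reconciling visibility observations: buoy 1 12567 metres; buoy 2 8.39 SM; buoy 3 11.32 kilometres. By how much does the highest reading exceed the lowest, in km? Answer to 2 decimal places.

2.18 km

buoy 1: 12567 m = 12.5670 km.
buoy 2: 8.39 SM = 13.5024 km.
Spread: 13.5024 − 11.3200 = 2.18 km.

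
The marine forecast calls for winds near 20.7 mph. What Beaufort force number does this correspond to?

Beaufort force 5

20.7 mph = 9.3 m/s, which is Beaufort 5 (fresh breeze, 8.0–10.7 m/s).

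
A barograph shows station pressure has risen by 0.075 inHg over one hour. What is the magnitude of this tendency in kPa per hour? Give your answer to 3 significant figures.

0.254 kPa per hour

0.075 inHg / 1 h × 3.38639 kPa/inHg = 0.254 kPa/h.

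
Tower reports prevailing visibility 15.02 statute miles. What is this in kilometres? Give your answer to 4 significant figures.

1 SM = 1.60934 km, so 15.02 × 1.60934 = 24.17 km.

24.17 km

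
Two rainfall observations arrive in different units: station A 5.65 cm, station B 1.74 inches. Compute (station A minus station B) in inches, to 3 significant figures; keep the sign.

0.484 in

station A: 5.65 cm = 2.22441 in.
Difference: 2.22441 − 1.74000 = 0.484 in.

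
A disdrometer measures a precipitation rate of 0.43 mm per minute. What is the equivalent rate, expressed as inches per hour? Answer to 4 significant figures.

0.43 mm/minute × 0.0393701 in/mm × 60 minute/hour = 1.016 in/hour.

1.016 in/hour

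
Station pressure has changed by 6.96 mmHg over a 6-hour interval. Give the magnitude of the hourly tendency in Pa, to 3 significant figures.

6.96 mmHg / 6 h × 133.322 Pa/mmHg = 155 Pa/h.

155 Pa per hour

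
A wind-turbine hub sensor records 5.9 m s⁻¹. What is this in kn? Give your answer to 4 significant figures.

11.47 kt

1 m/s = 1.94384 kt, so 5.9 × 1.94384 = 11.47 kt.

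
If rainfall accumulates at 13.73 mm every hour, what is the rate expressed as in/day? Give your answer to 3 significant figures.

13.0 in/day

13.73 mm/hour × 0.0393701 in/mm × 24 hour/day = 13.0 in/day.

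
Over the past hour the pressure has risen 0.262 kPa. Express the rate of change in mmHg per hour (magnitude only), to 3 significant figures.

1.97 mmHg per hour

0.262 kPa / 1 h × 7.50062 mmHg/kPa = 1.97 mmHg/h.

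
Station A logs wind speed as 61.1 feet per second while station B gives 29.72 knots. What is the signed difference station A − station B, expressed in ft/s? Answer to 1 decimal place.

10.9 ft/s

station B: 29.72 kt = 50.162 ft/s.
Difference: 61.100 − 50.162 = 10.9 ft/s.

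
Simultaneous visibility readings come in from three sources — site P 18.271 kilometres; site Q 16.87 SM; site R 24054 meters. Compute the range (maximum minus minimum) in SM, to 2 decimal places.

site P: 18.271 km = 11.3531 SM.
site R: 24054 m = 14.9465 SM.
Spread: 16.8700 − 11.3531 = 5.52 SM.

5.52 SM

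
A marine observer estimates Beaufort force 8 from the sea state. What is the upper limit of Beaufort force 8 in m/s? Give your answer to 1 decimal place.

Beaufort 8 (gale) spans 17.2–20.7 m/s.

20.7 m/s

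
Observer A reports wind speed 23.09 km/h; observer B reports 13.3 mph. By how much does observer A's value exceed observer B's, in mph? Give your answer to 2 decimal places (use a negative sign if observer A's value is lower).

1.05 mph

observer A: 23.09 km/h = 14.3475 mph.
Difference: 14.3475 − 13.3000 = 1.05 mph.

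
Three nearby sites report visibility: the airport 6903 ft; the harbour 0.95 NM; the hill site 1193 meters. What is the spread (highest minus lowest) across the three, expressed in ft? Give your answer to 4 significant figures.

2989 ft

the harbour: 0.95 nmi = 5772.31 ft.
the hill site: 1193 m = 3914.04 ft.
Spread: 6903.00 − 3914.04 = 2989 ft.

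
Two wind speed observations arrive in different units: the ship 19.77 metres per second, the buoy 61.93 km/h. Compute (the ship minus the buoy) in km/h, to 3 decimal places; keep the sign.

9.242 km/h

the ship: 19.77 m/s = 71.17200 km/h.
Difference: 71.17200 − 61.93000 = 9.242 km/h.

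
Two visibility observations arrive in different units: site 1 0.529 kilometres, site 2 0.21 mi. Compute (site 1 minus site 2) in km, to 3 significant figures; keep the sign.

0.191 km

site 2: 0.21 SM = 0.33796 km.
Difference: 0.52900 − 0.33796 = 0.191 km.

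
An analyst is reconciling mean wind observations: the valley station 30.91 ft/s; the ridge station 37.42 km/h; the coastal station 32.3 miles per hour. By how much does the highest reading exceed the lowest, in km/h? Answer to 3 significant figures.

the valley station: 30.91 ft/s = 33.917 km/h.
the coastal station: 32.3 mph = 51.982 km/h.
Spread: 51.982 − 33.917 = 18.1 km/h.

18.1 km/h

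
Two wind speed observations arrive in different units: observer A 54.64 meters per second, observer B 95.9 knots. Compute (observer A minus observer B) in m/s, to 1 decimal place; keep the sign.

observer B: 95.9 kt = 49.335 m/s.
Difference: 54.640 − 49.335 = 5.3 m/s.

5.3 m/s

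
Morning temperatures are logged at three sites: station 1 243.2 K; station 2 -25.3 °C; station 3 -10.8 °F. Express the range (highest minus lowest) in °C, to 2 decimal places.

station 1: 243.2 K = -29.950 °C.
station 3: -10.8 °F = -23.778 °C.
Spread: (-23.778) − (-29.950) = 6.172 °C.

6.17 °C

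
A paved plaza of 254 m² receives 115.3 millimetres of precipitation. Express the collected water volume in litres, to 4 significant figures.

29290 litres

1 mm over 1 m² is 1 L, so volume = 115.3 × 254 = 29286.2 L ≈ 29290 L.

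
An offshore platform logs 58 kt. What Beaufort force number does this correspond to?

Beaufort force 11

58 kt lies in the Beaufort 11 band (violent storm, 56–63 kt).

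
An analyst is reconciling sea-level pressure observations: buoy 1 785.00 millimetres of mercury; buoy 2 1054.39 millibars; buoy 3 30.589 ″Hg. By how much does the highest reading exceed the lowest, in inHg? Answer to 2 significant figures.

0.55 inHg

buoy 1: 785.00 mmHg = 30.9055 inHg.
buoy 2: 1054.39 mb = 31.1361 inHg.
Spread: 31.1361 − 30.5890 = 0.55 inHg.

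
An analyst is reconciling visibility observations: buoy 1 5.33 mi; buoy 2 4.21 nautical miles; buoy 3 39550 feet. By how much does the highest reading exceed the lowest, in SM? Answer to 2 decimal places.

buoy 2: 4.21 nmi = 4.8448 SM.
buoy 3: 39550 ft = 7.4905 SM.
Spread: 7.4905 − 4.8448 = 2.65 SM.

2.65 SM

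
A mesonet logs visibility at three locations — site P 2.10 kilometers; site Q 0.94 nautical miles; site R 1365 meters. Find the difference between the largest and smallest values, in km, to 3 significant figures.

0.735 km

site Q: 0.94 nmi = 1.74088 km.
site R: 1365 m = 1.36500 km.
Spread: 2.10000 − 1.36500 = 0.735 km.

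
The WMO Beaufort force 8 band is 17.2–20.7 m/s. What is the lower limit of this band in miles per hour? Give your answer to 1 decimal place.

17.2–20.7 m/s × 2.237 = 38.5–46.3 mph.

38.5 mph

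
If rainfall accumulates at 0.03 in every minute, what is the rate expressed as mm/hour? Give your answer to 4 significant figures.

0.03 in/minute × 25.4 mm/in × 60 minute/hour = 45.72 mm/hour.

45.72 mm/hour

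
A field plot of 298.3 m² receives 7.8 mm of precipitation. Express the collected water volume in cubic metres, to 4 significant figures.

1 mm over 1 m² is 1 L, so volume = 7.8 × 298.3 = 2326.74 L = 2.327 m³.

2.327 cubic metres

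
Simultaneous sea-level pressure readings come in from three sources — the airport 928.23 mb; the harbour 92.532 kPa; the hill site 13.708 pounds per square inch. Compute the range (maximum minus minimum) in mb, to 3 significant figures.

the harbour: 92.532 kPa = 925.320 mb.
the hill site: 13.708 psi = 945.133 mb.
Spread: 945.133 − 925.320 = 19.8 mb.

19.8 mb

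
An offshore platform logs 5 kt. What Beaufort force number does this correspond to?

Beaufort force 2

5 kt lies in the Beaufort 2 band (light breeze, 4–6 kt).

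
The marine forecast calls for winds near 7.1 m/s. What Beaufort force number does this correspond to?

Beaufort force 4

7.1 m/s lies in the Beaufort 4 band (moderate breeze, 5.5–7.9 m/s).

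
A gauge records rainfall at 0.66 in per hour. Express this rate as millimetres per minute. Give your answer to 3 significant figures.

0.279 mm/minute

0.66 in/hour × 25.4 mm/in × 0.0166667 hour/minute = 0.279 mm/minute.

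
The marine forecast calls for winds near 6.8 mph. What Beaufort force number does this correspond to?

Beaufort force 2

6.8 mph = 3.0 m/s, which is Beaufort 2 (light breeze, 1.6–3.3 m/s).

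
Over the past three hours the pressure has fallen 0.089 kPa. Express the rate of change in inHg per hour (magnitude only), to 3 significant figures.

0.089 kPa / 3 h × 0.2953 inHg/kPa = 0.00876 inHg/h.

0.00876 inHg per hour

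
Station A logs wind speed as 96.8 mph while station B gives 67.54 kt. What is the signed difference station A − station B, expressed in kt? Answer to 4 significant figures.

16.58 kt

station A: 96.8 mph = 84.1169 kt.
Difference: 84.1169 − 67.5400 = 16.58 kt.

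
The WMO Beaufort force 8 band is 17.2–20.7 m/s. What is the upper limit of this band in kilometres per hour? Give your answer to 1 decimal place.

17.2–20.7 m/s × 3.6 = 61.9–74.5 km/h.

74.5 km/h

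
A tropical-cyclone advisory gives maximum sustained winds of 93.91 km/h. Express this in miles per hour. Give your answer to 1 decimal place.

1 km/h = 0.621371 mph, so 93.91 × 0.621371 = 58.4 mph.

58.4 mph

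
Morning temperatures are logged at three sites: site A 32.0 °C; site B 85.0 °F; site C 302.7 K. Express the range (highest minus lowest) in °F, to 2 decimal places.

site B: 85.0 °F = 29.444 °C.
site C: 302.7 K = 29.550 °C.
Spread: 32.000 − 29.444 = 2.556 °C = 4.60 °F.

4.60 °F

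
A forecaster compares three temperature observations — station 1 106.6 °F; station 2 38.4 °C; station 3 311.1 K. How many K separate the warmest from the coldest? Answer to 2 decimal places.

3.49 K

station 1: 106.6 °F = 41.444 °C.
station 3: 311.1 K = 37.950 °C.
Spread: 41.444 − 37.950 = 3.494 °C.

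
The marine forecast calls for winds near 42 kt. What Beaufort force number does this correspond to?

Beaufort force 9

42 kt lies in the Beaufort 9 band (strong gale, 41–47 kt).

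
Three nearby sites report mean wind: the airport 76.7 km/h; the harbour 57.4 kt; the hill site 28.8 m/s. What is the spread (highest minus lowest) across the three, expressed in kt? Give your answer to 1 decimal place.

the airport: 76.7 km/h = 41.415 kt.
the hill site: 28.8 m/s = 55.983 kt.
Spread: 57.400 − 41.415 = 16.0 kt.

16.0 kt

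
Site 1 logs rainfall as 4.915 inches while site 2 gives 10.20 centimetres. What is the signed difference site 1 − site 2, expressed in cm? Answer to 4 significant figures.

2.284 cm

site 1: 4.915 in = 12.48410 cm.
Difference: 12.48410 − 10.20000 = 2.284 cm.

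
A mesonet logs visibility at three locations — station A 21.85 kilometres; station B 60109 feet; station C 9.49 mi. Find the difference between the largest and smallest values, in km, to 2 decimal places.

station B: 60109 ft = 18.3212 km.
station C: 9.49 SM = 15.2727 km.
Spread: 21.8500 − 15.2727 = 6.58 km.

6.58 km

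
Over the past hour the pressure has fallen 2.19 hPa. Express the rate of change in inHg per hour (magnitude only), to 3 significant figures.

0.0647 inHg per hour

2.19 hPa / 1 h × 0.02953 inHg/hPa = 0.0647 inHg/h.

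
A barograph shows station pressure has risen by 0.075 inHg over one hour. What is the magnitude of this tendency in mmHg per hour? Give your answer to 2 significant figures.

0.075 inHg / 1 h × 25.4 mmHg/inHg = 1.9 mmHg/h.

1.9 mmHg per hour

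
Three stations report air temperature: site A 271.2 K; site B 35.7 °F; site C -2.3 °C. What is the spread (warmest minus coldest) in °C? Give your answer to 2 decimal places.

4.36 °C

site A: 271.2 K = -1.950 °C.
site B: 35.7 °F = 2.056 °C.
Spread: 2.056 − (-2.300) = 4.356 °C.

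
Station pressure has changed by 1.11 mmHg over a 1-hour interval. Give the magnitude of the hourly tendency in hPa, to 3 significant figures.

1.11 mmHg / 1 h × 1.33322 hPa/mmHg = 1.48 hPa/h.

1.48 hPa per hour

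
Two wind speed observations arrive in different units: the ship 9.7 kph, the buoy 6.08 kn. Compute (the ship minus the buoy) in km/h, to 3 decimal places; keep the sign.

the buoy: 6.08 kt = 11.26016 km/h.
Difference: 9.70000 − 11.26016 = -1.560 km/h.

-1.560 km/h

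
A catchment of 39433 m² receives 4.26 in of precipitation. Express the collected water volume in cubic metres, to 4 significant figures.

Depth: 4.26 in × 25.4 = 108.204 mm.
1 mm over 1 m² is 1 L, so volume = 108.204 × 39433 = 4266808.3 L = 4267 m³.

4267 cubic metres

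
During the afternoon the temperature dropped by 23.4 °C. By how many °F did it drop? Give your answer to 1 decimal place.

42.1 °F

A change of 1 °C equals a change of 1.8 °F: Δ°F = 23.4 × 1.8 = 42.1 °F.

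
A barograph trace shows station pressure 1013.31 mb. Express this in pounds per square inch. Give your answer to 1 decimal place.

14.7 psi

1 mb = 0.0145038 psi, so 1013.31 × 0.0145038 = 14.7 psi.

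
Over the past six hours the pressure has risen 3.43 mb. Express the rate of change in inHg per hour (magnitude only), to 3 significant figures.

3.43 mb / 6 h × 0.02953 inHg/mb = 0.0169 inHg/h.

0.0169 inHg per hour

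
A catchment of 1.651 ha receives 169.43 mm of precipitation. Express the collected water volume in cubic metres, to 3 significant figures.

Area: 1.651 ha = 16510 m².
1 mm over 1 m² is 1 L, so volume = 169.43 × 16510 = 2797289.3 L = 2800 m³.

2800 cubic metres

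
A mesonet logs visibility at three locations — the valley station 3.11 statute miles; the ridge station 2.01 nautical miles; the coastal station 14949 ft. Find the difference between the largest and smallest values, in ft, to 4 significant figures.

4208 ft

the valley station: 3.11 SM = 16420.80 ft.
the ridge station: 2.01 nmi = 12212.99 ft.
Spread: 16420.80 − 12212.99 = 4208 ft.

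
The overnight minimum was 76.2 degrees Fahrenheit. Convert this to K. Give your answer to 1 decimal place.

First to °C: 24.56 °C.
Then to K: 297.7 K.

297.7 K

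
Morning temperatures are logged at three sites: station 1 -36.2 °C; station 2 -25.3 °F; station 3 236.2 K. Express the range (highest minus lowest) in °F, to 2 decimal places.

9.21 °F

station 2: -25.3 °F = -31.833 °C.
station 3: 236.2 K = -36.950 °C.
Spread: (-31.833) − (-36.950) = 5.117 °C = 9.21 °F.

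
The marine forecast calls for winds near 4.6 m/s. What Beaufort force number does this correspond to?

Beaufort force 3

4.6 m/s lies in the Beaufort 3 band (gentle breeze, 3.4–5.4 m/s).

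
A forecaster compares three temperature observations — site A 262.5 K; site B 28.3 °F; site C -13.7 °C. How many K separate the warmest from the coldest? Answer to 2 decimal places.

site A: 262.5 K = -10.650 °C.
site B: 28.3 °F = -2.056 °C.
Spread: (-2.056) − (-13.700) = 11.644 °C.

11.64 K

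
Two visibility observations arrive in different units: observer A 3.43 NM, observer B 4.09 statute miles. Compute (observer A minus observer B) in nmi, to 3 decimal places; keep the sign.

-0.124 nmi

observer B: 4.09 SM = 3.55411 nmi.
Difference: 3.43000 − 3.55411 = -0.124 nmi.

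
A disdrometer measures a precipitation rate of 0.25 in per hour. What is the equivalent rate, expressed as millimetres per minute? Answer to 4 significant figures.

0.1058 mm/minute

0.25 in/hour × 25.4 mm/in × 0.0166667 hour/minute = 0.1058 mm/minute.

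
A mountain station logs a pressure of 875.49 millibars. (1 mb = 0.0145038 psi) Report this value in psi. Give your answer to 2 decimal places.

12.70 psi

1 mb = 0.0145038 psi, so 875.49 × 0.0145038 = 12.70 psi.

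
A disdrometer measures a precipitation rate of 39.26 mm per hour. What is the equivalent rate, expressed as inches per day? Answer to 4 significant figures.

39.26 mm/hour × 0.0393701 in/mm × 24 hour/day = 37.10 in/day.

37.10 in/day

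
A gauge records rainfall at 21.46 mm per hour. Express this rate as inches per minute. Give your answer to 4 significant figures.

21.46 mm/hour × 0.0393701 in/mm × 0.0166667 hour/minute = 0.01408 in/minute.

0.01408 in/minute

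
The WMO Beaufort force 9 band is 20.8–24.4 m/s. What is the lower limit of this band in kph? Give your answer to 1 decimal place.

74.9 km/h

20.8–24.4 m/s × 3.6 = 74.9–87.8 km/h.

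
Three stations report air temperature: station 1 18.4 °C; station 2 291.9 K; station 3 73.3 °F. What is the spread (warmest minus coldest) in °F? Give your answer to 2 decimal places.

8.18 °F

station 2: 291.9 K = 18.750 °C.
station 3: 73.3 °F = 22.944 °C.
Spread: 22.944 − 18.400 = 4.544 °C = 8.18 °F.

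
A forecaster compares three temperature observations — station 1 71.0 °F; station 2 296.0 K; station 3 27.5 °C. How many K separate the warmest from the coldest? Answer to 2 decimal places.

station 1: 71.0 °F = 21.667 °C.
station 2: 296.0 K = 22.850 °C.
Spread: 27.500 − 21.667 = 5.833 °C.

5.83 K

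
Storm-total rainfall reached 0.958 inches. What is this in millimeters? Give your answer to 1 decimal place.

24.3 mm

1 in = 25.4 mm, so 0.958 × 25.4 = 24.3 mm.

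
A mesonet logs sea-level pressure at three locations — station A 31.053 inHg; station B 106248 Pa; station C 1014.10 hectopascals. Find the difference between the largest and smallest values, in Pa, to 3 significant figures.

station A: 31.053 inHg = 105157.54 Pa.
station C: 1014.10 hPa = 101410.00 Pa.
Spread: 106248.00 − 101410.00 = 4840 Pa.

4840 Pa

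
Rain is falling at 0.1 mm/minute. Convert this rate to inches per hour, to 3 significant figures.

0.236 in/hour

0.1 mm/minute × 0.0393701 in/mm × 60 minute/hour = 0.236 in/hour.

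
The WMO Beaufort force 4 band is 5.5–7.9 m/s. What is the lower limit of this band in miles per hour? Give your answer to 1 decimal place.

12.3 mph

5.5–7.9 m/s × 2.237 = 12.3–17.7 mph.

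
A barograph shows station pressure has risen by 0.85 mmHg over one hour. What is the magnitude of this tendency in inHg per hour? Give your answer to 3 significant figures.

0.0335 inHg per hour

0.85 mmHg / 1 h × 0.0393701 inHg/mmHg = 0.0335 inHg/h.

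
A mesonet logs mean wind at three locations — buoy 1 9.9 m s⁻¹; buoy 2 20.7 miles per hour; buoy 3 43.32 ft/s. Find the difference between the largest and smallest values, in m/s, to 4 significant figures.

buoy 2: 20.7 mph = 9.25373 m/s.
buoy 3: 43.32 ft/s = 13.20394 m/s.
Spread: 13.20394 − 9.25373 = 3.950 m/s.

3.950 m/s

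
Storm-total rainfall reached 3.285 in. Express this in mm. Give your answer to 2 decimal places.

1 in = 25.4 mm, so 3.285 × 25.4 = 83.44 mm.

83.44 mm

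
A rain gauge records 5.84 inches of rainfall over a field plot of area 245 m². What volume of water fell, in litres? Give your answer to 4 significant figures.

36340 litres

Depth: 5.84 in × 25.4 = 148.336 mm.
1 mm over 1 m² is 1 L, so volume = 148.336 × 245 = 36342.32 L ≈ 36340 L.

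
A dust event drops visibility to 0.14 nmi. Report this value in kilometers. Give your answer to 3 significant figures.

0.259 km

1 nmi = 1.852 km, so 0.14 × 1.852 = 0.259 km.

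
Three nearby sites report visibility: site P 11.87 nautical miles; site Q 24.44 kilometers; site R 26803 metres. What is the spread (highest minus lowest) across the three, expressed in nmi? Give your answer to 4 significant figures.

2.602 nmi

site Q: 24.44 km = 13.19654 nmi.
site R: 26803 m = 14.47246 nmi.
Spread: 14.47246 − 11.87000 = 2.602 nmi.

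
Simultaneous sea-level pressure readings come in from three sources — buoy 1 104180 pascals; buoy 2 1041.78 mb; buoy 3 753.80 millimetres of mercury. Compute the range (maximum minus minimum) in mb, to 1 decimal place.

36.8 mb

buoy 1: 104180 Pa = 1041.800 mb.
buoy 3: 753.80 mmHg = 1004.984 mb.
Spread: 1041.800 − 1004.984 = 36.8 mb.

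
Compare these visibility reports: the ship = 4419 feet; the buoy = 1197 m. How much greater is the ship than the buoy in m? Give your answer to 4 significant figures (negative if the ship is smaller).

the ship: 4419 ft = 1346.911 m.
Difference: 1346.911 − 1197.000 = 149.9 m.

149.9 m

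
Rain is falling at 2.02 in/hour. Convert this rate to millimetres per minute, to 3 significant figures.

0.855 mm/minute

2.02 in/hour × 25.4 mm/in × 0.0166667 hour/minute = 0.855 mm/minute.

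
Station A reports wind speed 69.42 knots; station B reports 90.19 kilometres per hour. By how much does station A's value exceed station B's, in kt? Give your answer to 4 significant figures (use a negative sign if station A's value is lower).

station B: 90.19 km/h = 48.6987 kt.
Difference: 69.4200 − 48.6987 = 20.72 kt.

20.72 kt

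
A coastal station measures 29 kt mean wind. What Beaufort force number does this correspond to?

Beaufort force 7

29 kt lies in the Beaufort 7 band (near gale, 28–33 kt).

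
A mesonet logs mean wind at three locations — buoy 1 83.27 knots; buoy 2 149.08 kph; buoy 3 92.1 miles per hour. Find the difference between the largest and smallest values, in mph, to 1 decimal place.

3.7 mph

buoy 1: 83.27 kt = 95.825 mph.
buoy 2: 149.08 km/h = 92.634 mph.
Spread: 95.825 − 92.100 = 3.7 mph.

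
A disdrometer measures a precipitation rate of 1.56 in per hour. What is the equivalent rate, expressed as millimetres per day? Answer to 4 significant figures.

951.0 mm/day

1.56 in/hour × 25.4 mm/in × 24 hour/day = 951.0 mm/day.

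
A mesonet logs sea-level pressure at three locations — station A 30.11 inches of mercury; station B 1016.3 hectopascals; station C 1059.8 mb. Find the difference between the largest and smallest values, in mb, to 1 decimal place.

station A: 30.11 inHg = 1019.642 mb.
station B: 1016.3 hPa = 1016.300 mb.
Spread: 1059.800 − 1016.300 = 43.5 mb.

43.5 mb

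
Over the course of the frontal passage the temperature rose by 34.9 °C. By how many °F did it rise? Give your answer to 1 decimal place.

62.8 °F

A change of 1 °C equals a change of 1.8 °F: Δ°F = 34.9 × 1.8 = 62.8 °F.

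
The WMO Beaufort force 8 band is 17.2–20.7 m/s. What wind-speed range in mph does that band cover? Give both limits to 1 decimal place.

17.2–20.7 m/s × 2.237 = 38.5–46.3 mph.

38.5 to 46.3 mph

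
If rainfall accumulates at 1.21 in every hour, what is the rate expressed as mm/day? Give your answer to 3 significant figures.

738 mm/day

1.21 in/hour × 25.4 mm/in × 24 hour/day = 738 mm/day.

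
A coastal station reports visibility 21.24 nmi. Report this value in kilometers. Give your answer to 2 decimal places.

39.34 km

1 nmi = 1.852 km, so 21.24 × 1.852 = 39.34 km.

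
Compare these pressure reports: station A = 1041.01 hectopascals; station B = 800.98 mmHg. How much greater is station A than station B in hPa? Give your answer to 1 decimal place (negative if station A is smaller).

station B: 800.98 mmHg = 1067.886 hPa.
Difference: 1041.010 − 1067.886 = -26.9 hPa.

-26.9 hPa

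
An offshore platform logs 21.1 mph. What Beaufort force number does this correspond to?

Beaufort force 5

21.1 mph = 9.4 m/s, which is Beaufort 5 (fresh breeze, 8.0–10.7 m/s).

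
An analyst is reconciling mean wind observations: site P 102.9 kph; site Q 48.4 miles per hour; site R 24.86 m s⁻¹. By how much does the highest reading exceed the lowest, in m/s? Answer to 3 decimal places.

6.947 m/s

site P: 102.9 km/h = 28.58333 m/s.
site Q: 48.4 mph = 21.63674 m/s.
Spread: 28.58333 − 21.63674 = 6.947 m/s.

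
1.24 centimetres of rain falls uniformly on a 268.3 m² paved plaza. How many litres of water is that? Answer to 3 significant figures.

3330 litres

Depth: 1.24 cm × 10 = 12.4 mm.
1 mm over 1 m² is 1 L, so volume = 12.4 × 268.3 = 3326.92 L ≈ 3330 L.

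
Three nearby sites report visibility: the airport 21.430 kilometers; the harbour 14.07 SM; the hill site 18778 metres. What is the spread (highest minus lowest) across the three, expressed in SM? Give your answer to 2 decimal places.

the airport: 21.430 km = 13.3160 SM.
the hill site: 18778 m = 11.6681 SM.
Spread: 14.0700 − 11.6681 = 2.40 SM.

2.40 SM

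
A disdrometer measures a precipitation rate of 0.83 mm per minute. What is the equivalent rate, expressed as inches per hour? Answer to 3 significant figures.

1.96 in/hour

0.83 mm/minute × 0.0393701 in/mm × 60 minute/hour = 1.96 in/hour.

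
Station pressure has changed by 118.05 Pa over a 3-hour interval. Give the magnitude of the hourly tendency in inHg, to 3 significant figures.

0.0116 inHg per hour

118.05 Pa / 3 h × 0.0002953 inHg/Pa = 0.0116 inHg/h.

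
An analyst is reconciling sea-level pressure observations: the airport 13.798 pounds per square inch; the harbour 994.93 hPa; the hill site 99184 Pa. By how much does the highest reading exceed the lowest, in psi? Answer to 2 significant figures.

the harbour: 994.93 hPa = 14.4302 psi.
the hill site: 99184 Pa = 14.3854 psi.
Spread: 14.4302 − 13.7980 = 0.63 psi.

0.63 psi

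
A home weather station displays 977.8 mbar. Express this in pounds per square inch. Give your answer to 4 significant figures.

1 mb = 0.0145038 psi, so 977.8 × 0.0145038 = 14.18 psi.

14.18 psi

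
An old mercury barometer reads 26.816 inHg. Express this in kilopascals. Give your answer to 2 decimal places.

90.81 kPa

1 inHg = 3.38639 kPa, so 26.816 × 3.38639 = 90.81 kPa.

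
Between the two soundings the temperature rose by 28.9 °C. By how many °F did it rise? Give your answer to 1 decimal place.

For a temperature change the 32° offset cancels: Δ°F = 28.9 × 1.8 = 52.0 °F.

52.0 °F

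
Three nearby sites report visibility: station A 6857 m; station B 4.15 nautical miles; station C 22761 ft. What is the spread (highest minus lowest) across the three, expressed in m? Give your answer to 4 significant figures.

828.8 m

station B: 4.15 nmi = 7685.800 m.
station C: 22761 ft = 6937.553 m.
Spread: 7685.800 − 6857.000 = 828.8 m.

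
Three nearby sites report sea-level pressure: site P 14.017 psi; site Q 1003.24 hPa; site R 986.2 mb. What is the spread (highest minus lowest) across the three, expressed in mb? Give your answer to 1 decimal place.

site P: 14.017 psi = 966.438 mb.
site Q: 1003.24 hPa = 1003.240 mb.
Spread: 1003.240 − 966.438 = 36.8 mb.

36.8 mb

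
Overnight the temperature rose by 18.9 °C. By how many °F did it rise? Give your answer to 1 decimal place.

A change of 1 °C equals a change of 1.8 °F: Δ°F = 18.9 × 1.8 = 34.0 °F.

34.0 °F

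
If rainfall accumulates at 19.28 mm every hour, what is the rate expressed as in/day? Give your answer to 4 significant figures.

19.28 mm/hour × 0.0393701 in/mm × 24 hour/day = 18.22 in/day.

18.22 in/day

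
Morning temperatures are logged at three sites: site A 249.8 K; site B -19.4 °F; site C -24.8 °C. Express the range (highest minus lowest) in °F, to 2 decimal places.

9.37 °F

site A: 249.8 K = -23.350 °C.
site B: -19.4 °F = -28.556 °C.
Spread: (-23.350) − (-28.556) = 5.206 °C = 9.37 °F.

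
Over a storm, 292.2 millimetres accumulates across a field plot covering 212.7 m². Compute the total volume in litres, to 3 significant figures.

1 mm over 1 m² is 1 L, so volume = 292.2 × 212.7 = 62150.94 L ≈ 62200 L.

62200 litres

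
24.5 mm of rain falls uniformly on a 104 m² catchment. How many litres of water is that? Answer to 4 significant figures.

1 mm over 1 m² is 1 L, so volume = 24.5 × 104 = 2548 L.

2548 litres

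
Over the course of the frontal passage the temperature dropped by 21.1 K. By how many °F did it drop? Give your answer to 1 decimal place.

Converting a difference, only the 9/5 scale factor applies: Δ°F = 21.1 × 1.8 = 38.0 °F.

38.0 °F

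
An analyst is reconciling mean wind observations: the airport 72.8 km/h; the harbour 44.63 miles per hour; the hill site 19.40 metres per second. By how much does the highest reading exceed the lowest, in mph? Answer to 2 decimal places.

the airport: 72.8 km/h = 45.2358 mph.
the hill site: 19.40 m/s = 43.3966 mph.
Spread: 45.2358 − 43.3966 = 1.84 mph.

1.84 mph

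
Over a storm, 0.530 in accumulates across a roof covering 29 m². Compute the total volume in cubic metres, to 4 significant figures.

Depth: 0.530 in × 25.4 = 13.462 mm.
1 mm over 1 m² is 1 L, so volume = 13.462 × 29 = 390.398 L = 0.3904 m³.

0.3904 cubic metres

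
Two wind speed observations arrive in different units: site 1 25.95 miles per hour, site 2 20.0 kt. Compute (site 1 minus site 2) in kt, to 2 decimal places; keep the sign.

site 1: 25.95 mph = 22.5499 kt.
Difference: 22.5499 − 20.0000 = 2.55 kt.

2.55 kt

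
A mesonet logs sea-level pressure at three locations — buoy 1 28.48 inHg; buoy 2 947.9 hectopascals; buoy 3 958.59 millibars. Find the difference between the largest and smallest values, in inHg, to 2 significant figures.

0.49 inHg

buoy 2: 947.9 hPa = 27.9915 inHg.
buoy 3: 958.59 mb = 28.3071 inHg.
Spread: 28.4800 − 27.9915 = 0.49 inHg.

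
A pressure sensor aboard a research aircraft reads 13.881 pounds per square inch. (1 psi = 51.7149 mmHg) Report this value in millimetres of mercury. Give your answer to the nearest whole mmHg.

718 mmHg

1 psi = 51.7149 mmHg, so 13.881 × 51.7149 = 718 mmHg.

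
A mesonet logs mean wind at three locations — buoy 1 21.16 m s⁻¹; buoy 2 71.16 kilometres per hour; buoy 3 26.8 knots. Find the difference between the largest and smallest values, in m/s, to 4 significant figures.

7.373 m/s

buoy 2: 71.16 km/h = 19.76667 m/s.
buoy 3: 26.8 kt = 13.78711 m/s.
Spread: 21.16000 − 13.78711 = 7.373 m/s.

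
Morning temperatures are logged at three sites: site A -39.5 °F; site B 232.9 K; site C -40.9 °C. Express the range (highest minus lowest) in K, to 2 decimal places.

site A: -39.5 °F = -39.722 °C.
site B: 232.9 K = -40.250 °C.
Spread: (-39.722) − (-40.900) = 1.178 °C.

1.18 K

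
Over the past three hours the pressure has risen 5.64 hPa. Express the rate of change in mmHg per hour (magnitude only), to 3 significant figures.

1.41 mmHg per hour

5.64 hPa / 3 h × 0.750062 mmHg/hPa = 1.41 mmHg/h.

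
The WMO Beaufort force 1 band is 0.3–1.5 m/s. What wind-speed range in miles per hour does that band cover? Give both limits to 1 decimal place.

0.7 to 3.4 mph

0.3–1.5 m/s × 2.237 = 0.7–3.4 mph.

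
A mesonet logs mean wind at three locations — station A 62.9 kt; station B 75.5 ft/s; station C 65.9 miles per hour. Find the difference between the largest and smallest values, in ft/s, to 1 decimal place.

30.7 ft/s

station A: 62.9 kt = 106.163 ft/s.
station C: 65.9 mph = 96.653 ft/s.
Spread: 106.163 − 75.500 = 30.7 ft/s.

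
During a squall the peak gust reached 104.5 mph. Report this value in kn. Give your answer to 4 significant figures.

1 mph = 0.868976 kt, so 104.5 × 0.868976 = 90.81 kt.

90.81 kt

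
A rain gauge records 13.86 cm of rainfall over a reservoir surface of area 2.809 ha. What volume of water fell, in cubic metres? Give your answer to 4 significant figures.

3893 cubic metres

Depth: 13.86 cm × 10 = 138.6 mm.
Area: 2.809 ha = 28090 m².
1 mm over 1 m² is 1 L, so volume = 138.6 × 28090 = 3893274 L = 3893 m³.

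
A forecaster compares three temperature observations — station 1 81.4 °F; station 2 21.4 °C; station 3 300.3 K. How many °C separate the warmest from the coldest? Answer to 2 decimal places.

station 1: 81.4 °F = 27.444 °C.
station 3: 300.3 K = 27.150 °C.
Spread: 27.444 − 21.400 = 6.044 °C.

6.04 °C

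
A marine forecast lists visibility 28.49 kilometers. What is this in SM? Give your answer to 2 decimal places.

1 km = 0.621371 SM, so 28.49 × 0.621371 = 17.70 SM.

17.70 SM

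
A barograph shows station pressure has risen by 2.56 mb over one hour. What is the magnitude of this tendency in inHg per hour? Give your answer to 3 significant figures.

2.56 mb / 1 h × 0.02953 inHg/mb = 0.0756 inHg/h.

0.0756 inHg per hour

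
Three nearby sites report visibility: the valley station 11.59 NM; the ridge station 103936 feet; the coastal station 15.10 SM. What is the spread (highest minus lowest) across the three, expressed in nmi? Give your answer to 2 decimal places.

5.52 nmi

the ridge station: 103936 ft = 17.1057 nmi.
the coastal station: 15.10 SM = 13.1215 nmi.
Spread: 17.1057 − 11.5900 = 5.52 nmi.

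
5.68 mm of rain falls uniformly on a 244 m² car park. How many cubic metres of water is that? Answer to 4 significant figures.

1 mm over 1 m² is 1 L, so volume = 5.68 × 244 = 1385.92 L = 1.386 m³.

1.386 cubic metres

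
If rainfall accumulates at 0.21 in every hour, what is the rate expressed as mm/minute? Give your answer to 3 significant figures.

0.0889 mm/minute

0.21 in/hour × 25.4 mm/in × 0.0166667 hour/minute = 0.0889 mm/minute.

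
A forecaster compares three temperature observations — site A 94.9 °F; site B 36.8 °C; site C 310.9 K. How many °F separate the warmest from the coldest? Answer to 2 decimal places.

site A: 94.9 °F = 34.944 °C.
site C: 310.9 K = 37.750 °C.
Spread: 37.750 − 34.944 = 2.806 °C = 5.05 °F.

5.05 °F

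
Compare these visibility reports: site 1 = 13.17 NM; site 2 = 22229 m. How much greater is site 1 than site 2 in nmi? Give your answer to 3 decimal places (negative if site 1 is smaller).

site 2: 22229 m = 12.00270 nmi.
Difference: 13.17000 − 12.00270 = 1.167 nmi.

1.167 nmi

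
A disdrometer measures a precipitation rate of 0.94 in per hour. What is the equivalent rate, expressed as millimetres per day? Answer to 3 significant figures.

0.94 in/hour × 25.4 mm/in × 24 hour/day = 573 mm/day.

573 mm/day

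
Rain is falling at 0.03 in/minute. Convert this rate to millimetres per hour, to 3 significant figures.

0.03 in/minute × 25.4 mm/in × 60 minute/hour = 45.7 mm/hour.

45.7 mm/hour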